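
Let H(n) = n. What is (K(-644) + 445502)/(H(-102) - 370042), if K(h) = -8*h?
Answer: -225327/185072 ≈ -1.2175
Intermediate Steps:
(K(-644) + 445502)/(H(-102) - 370042) = (-8*(-644) + 445502)/(-102 - 370042) = (5152 + 445502)/(-370144) = 450654*(-1/370144) = -225327/185072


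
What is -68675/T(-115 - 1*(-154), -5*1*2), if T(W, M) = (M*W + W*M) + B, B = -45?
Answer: 2747/33 ≈ 83.242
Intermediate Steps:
T(W, M) = -45 + 2*M*W (T(W, M) = (M*W + W*M) - 45 = (M*W + M*W) - 45 = 2*M*W - 45 = -45 + 2*M*W)
-68675/T(-115 - 1*(-154), -5*1*2) = -68675/(-45 + 2*(-5*1*2)*(-115 - 1*(-154))) = -68675/(-45 + 2*(-5*2)*(-115 + 154)) = -68675/(-45 + 2*(-10)*39) = -68675/(-45 - 780) = -68675/(-825) = -68675*(-1/825) = 2747/33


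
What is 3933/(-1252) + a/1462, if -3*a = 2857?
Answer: -10413551/2745636 ≈ -3.7928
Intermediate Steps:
a = -2857/3 (a = -⅓*2857 = -2857/3 ≈ -952.33)
3933/(-1252) + a/1462 = 3933/(-1252) - 2857/3/1462 = 3933*(-1/1252) - 2857/3*1/1462 = -3933/1252 - 2857/4386 = -10413551/2745636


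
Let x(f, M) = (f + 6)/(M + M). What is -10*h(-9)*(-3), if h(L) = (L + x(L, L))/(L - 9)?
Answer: 265/18 ≈ 14.722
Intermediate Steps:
x(f, M) = (6 + f)/(2*M) (x(f, M) = (6 + f)/((2*M)) = (6 + f)*(1/(2*M)) = (6 + f)/(2*M))
h(L) = (L + (6 + L)/(2*L))/(-9 + L) (h(L) = (L + (6 + L)/(2*L))/(L - 9) = (L + (6 + L)/(2*L))/(-9 + L))
-10*h(-9)*(-3) = -10*(3 + (-9)**2 + (1/2)*(-9))/((-9)*(-9 - 9))*(-3) = -(-10)*(3 + 81 - 9/2)/(9*(-18))*(-3) = -(-10)*(-1)*159/(9*18*2)*(-3) = -10*53/108*(-3) = -265/54*(-3) = 265/18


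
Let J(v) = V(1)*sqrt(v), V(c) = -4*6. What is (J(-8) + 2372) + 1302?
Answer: 3674 - 48*I*sqrt(2) ≈ 3674.0 - 67.882*I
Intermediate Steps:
V(c) = -24
J(v) = -24*sqrt(v)
(J(-8) + 2372) + 1302 = (-48*I*sqrt(2) + 2372) + 1302 = (2372 - 48*I*sqrt(2)) + 1302 = 3674 - 48*I*sqrt(2)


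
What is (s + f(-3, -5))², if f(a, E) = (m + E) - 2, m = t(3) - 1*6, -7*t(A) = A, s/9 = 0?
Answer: 8836/49 ≈ 180.33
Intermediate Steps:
s = 0 (s = 9*0 = 0)
t(A) = -A/7
m = -45/7 (m = -⅐*3 - 1*6 = -3/7 - 6 = -45/7 ≈ -6.4286)
f(a, E) = -59/7 + E (f(a, E) = (-45/7 + E) - 2 = -59/7 + E)
(s + f(-3, -5))² = (0 + (-59/7 - 5))² = (0 - 94/7)² = (-94/7)² = 8836/49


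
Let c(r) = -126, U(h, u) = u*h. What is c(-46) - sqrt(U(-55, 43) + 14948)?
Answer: -126 - sqrt(12583) ≈ -238.17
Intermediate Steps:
U(h, u) = h*u
c(-46) - sqrt(U(-55, 43) + 14948) = -126 - sqrt(-55*43 + 14948) = -126 - sqrt(-2365 + 14948) = -126 - sqrt(12583)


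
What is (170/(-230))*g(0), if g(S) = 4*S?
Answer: 0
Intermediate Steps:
(170/(-230))*g(0) = (170/(-230))*(4*0) = (170*(-1/230))*0 = -17/23*0 = 0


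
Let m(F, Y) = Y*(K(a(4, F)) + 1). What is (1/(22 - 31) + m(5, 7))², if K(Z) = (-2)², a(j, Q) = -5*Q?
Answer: 98596/81 ≈ 1217.2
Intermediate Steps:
K(Z) = 4
m(F, Y) = 5*Y (m(F, Y) = Y*(4 + 1) = Y*5 = 5*Y)
(1/(22 - 31) + m(5, 7))² = (1/(22 - 31) + 5*7)² = (1/(-9) + 35)² = (-⅑ + 35)² = (314/9)² = 98596/81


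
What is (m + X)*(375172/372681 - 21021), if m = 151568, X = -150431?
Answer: -2968992056891/124227 ≈ -2.3900e+7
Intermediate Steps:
(m + X)*(375172/372681 - 21021) = (151568 - 150431)*(375172/372681 - 21021) = 1137*(375172*(1/372681) - 21021) = 1137*(375172/372681 - 21021) = 1137*(-7833752129/372681) = -2968992056891/124227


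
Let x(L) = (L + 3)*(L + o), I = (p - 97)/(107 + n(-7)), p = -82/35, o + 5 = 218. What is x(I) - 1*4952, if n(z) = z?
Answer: -55450772471/12250000 ≈ -4526.6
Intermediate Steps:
o = 213 (o = -5 + 218 = 213)
p = -82/35 (p = -82*1/35 = -82/35 ≈ -2.3429)
I = -3477/3500 (I = (-82/35 - 97)/(107 - 7) = -3477/35/100 = -3477/35*1/100 = -3477/3500 ≈ -0.99343)
x(L) = (3 + L)*(213 + L) (x(L) = (L + 3)*(L + 213) = (3 + L)*(213 + L))
x(I) - 1*4952 = (639 + (-3477/3500)² + 216*(-3477/3500)) - 1*4952 = (639 + 12089529/12250000 - 187758/875) - 4952 = 5211227529/12250000 - 4952 = -55450772471/12250000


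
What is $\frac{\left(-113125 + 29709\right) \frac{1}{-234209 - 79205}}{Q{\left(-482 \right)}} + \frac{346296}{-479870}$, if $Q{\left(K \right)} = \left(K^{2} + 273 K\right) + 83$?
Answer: $- \frac{58204616231408}{80655714661935} \approx -0.72164$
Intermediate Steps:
$Q{\left(K \right)} = 83 + K^{2} + 273 K$
$\frac{\left(-113125 + 29709\right) \frac{1}{-234209 - 79205}}{Q{\left(-482 \right)}} + \frac{346296}{-479870} = \frac{\left(-113125 + 29709\right) \frac{1}{-234209 - 79205}}{83 + \left(-482\right)^{2} + 273 \left(-482\right)} + \frac{346296}{-479870} = \frac{\left(-83416\right) \frac{1}{-313414}}{83 + 232324 - 131586} + 346296 \left(- \frac{1}{479870}\right) = \frac{\left(-83416\right) \left(- \frac{1}{313414}\right)}{100821} - \frac{3684}{5105} = \frac{41708}{156707} \cdot \frac{1}{100821} - \frac{3684}{5105} = \frac{41708}{15799356447} - \frac{3684}{5105} = - \frac{58204616231408}{80655714661935}$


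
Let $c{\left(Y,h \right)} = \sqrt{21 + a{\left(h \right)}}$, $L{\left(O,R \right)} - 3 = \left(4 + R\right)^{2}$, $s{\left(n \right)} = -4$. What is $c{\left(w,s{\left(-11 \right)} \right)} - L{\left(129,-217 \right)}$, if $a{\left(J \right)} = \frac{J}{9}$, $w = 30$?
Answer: $-45372 + \frac{\sqrt{185}}{3} \approx -45367.0$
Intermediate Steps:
$a{\left(J \right)} = \frac{J}{9}$ ($a{\left(J \right)} = J \frac{1}{9} = \frac{J}{9}$)
$L{\left(O,R \right)} = 3 + \left(4 + R\right)^{2}$
$c{\left(Y,h \right)} = \sqrt{21 + \frac{h}{9}}$
$c{\left(w,s{\left(-11 \right)} \right)} - L{\left(129,-217 \right)} = \frac{\sqrt{189 - 4}}{3} - \left(3 + \left(4 - 217\right)^{2}\right) = \frac{\sqrt{185}}{3} - \left(3 + \left(-213\right)^{2}\right) = \frac{\sqrt{185}}{3} - \left(3 + 45369\right) = \frac{\sqrt{185}}{3} - 45372 = -45372 + \frac{\sqrt{185}}{3}$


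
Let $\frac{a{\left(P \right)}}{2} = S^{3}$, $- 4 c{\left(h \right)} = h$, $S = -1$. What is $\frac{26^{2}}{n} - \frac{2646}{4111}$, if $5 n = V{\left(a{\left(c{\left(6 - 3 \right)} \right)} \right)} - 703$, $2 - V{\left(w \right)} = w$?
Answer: $- \frac{15744734}{2873589} \approx -5.4791$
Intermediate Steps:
$c{\left(h \right)} = - \frac{h}{4}$
$a{\left(P \right)} = -2$ ($a{\left(P \right)} = 2 \left(-1\right)^{3} = 2 \left(-1\right) = -2$)
$V{\left(w \right)} = 2 - w$
$n = - \frac{699}{5}$ ($n = \frac{\left(2 - -2\right) - 703}{5} = \frac{\left(2 + 2\right) - 703}{5} = \frac{4 - 703}{5} = \frac{1}{5} \left(-699\right) = - \frac{699}{5} \approx -139.8$)
$\frac{26^{2}}{n} - \frac{2646}{4111} = \frac{26^{2}}{- \frac{699}{5}} - \frac{2646}{4111} = 676 \left(- \frac{5}{699}\right) - \frac{2646}{4111} = - \frac{3380}{699} - \frac{2646}{4111} = - \frac{15744734}{2873589}$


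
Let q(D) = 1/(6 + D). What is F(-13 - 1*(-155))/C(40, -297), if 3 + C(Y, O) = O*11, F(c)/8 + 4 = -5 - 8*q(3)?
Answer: 356/14715 ≈ 0.024193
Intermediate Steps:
F(c) = -712/9 (F(c) = -32 + 8*(-5 - 8/(6 + 3)) = -32 + 8*(-5 - 8/9) = -32 + 8*(-53/9) = -32 - 424/9 = -712/9)
C(Y, O) = -3 + 11*O (C(Y, O) = -3 + O*11 = -3 + 11*O)
F(-13 - 1*(-155))/C(40, -297) = -712/(9*(-3 + 11*(-297))) = -712/(9*(-3 - 3267)) = -712/9/(-3270) = -712/9*(-1/3270) = 356/14715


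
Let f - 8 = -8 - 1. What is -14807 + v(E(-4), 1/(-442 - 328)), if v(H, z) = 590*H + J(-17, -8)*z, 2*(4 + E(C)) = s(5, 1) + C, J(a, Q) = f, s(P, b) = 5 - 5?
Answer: -14127189/770 ≈ -18347.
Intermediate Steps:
f = -1 (f = 8 + (-8 - 1) = 8 - 9 = -1)
s(P, b) = 0
J(a, Q) = -1
E(C) = -4 + C/2 (E(C) = -4 + (0 + C)/2 = -4 + C/2)
v(H, z) = -z + 590*H (v(H, z) = 590*H - z = -z + 590*H)
-14807 + v(E(-4), 1/(-442 - 328)) = -14807 + (-1/(-442 - 328) + 590*(-4 + (½)*(-4))) = -14807 + (-1/(-770) + 590*(-4 - 2)) = -14807 + (-1*(-1/770) + 590*(-6)) = -14807 + (1/770 - 3540) = -14807 - 2725799/770 = -14127189/770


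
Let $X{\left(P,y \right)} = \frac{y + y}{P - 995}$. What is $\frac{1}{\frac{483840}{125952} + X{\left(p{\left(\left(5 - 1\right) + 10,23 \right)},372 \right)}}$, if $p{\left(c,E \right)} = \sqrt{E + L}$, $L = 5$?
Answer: $\frac{6864659930}{21237187863} + \frac{3335104 \sqrt{7}}{21237187863} \approx 0.32365$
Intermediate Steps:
$p{\left(c,E \right)} = \sqrt{5 + E}$ ($p{\left(c,E \right)} = \sqrt{E + 5} = \sqrt{5 + E}$)
$X{\left(P,y \right)} = \frac{2 y}{-995 + P}$
$\frac{1}{\frac{483840}{125952} + X{\left(p{\left(\left(5 - 1\right) + 10,23 \right)},372 \right)}} = \frac{1}{\frac{483840}{125952} + 2 \cdot 372 \frac{1}{-995 + \sqrt{5 + 23}}} = \frac{1}{483840 \cdot \frac{1}{125952} + 2 \cdot 372 \frac{1}{-995 + \sqrt{28}}} = \frac{1}{\frac{315}{82} + 2 \cdot 372 \frac{1}{-995 + 2 \sqrt{7}}} = \frac{1}{\frac{315}{82} + \frac{744}{-995 + 2 \sqrt{7}}}$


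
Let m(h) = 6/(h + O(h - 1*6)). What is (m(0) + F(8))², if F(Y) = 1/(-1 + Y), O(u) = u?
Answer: 36/49 ≈ 0.73469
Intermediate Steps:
m(h) = 6/(-6 + 2*h) (m(h) = 6/(h + (h - 1*6)) = 6/(h + (h - 6)) = 6/(h + (-6 + h)) = 6/(-6 + 2*h))
(m(0) + F(8))² = (3/(-3 + 0) + 1/(-1 + 8))² = (3/(-3) + 1/7)² = (3*(-⅓) + ⅐)² = (-1 + ⅐)² = (-6/7)² = 36/49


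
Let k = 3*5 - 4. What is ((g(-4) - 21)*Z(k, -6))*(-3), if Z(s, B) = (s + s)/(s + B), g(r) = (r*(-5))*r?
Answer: 6666/5 ≈ 1333.2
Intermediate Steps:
g(r) = -5*r² (g(r) = (-5*r)*r = -5*r²)
k = 11 (k = 15 - 4 = 11)
Z(s, B) = 2*s/(B + s) (Z(s, B) = (2*s)/(B + s) = 2*s/(B + s))
((g(-4) - 21)*Z(k, -6))*(-3) = ((-5*(-4)² - 21)*(2*11/(-6 + 11)))*(-3) = ((-5*16 - 21)*(2*11/5))*(-3) = ((-80 - 21)*(2*11*(⅕)))*(-3) = -101*22/5*(-3) = -2222/5*(-3) = 6666/5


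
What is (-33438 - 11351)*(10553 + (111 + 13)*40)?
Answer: -694811757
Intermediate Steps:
(-33438 - 11351)*(10553 + (111 + 13)*40) = -44789*(10553 + 124*40) = -44789*(10553 + 4960) = -44789*15513 = -694811757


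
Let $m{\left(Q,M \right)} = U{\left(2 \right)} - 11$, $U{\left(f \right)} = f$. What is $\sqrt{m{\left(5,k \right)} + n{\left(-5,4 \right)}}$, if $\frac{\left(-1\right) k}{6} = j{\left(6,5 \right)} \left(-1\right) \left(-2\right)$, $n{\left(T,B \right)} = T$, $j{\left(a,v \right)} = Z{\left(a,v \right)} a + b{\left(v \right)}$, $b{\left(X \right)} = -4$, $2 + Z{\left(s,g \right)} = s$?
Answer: $i \sqrt{14} \approx 3.7417 i$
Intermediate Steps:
$Z{\left(s,g \right)} = -2 + s$
$j{\left(a,v \right)} = -4 + a \left(-2 + a\right)$ ($j{\left(a,v \right)} = \left(-2 + a\right) a - 4 = a \left(-2 + a\right) - 4 = -4 + a \left(-2 + a\right)$)
$k = -240$ ($k = - 6 \left(-4 + 6 \left(-2 + 6\right)\right) \left(-1\right) \left(-2\right) = - 6 \left(-4 + 6 \cdot 4\right) \left(-1\right) \left(-2\right) = - 6 \left(-4 + 24\right) \left(-1\right) \left(-2\right) = - 6 \cdot 20 \left(-1\right) \left(-2\right) = - 6 \left(\left(-20\right) \left(-2\right)\right) = \left(-6\right) 40 = -240$)
$m{\left(Q,M \right)} = -9$ ($m{\left(Q,M \right)} = 2 - 11 = -9$)
$\sqrt{m{\left(5,k \right)} + n{\left(-5,4 \right)}} = \sqrt{-9 - 5} = \sqrt{-14} = i \sqrt{14}$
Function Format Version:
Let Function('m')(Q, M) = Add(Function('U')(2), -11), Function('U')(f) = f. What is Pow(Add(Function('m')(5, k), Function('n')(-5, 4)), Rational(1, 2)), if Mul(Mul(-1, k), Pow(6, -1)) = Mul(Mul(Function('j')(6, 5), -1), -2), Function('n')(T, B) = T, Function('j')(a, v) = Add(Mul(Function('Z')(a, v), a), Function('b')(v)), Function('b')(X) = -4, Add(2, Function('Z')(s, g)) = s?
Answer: Mul(I, Pow(14, Rational(1, 2))) ≈ Mul(3.7417, I)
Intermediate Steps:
Function('Z')(s, g) = Add(-2, s)
Function('j')(a, v) = Add(-4, Mul(a, Add(-2, a))) (Function('j')(a, v) = Add(Mul(Add(-2, a), a), -4) = Add(Mul(a, Add(-2, a)), -4) = Add(-4, Mul(a, Add(-2, a))))
k = -240 (k = Mul(-6, Mul(Mul(Add(-4, Mul(6, Add(-2, 6))), -1), -2)) = Mul(-6, Mul(Mul(Add(-4, Mul(6, 4)), -1), -2)) = Mul(-6, Mul(Mul(Add(-4, 24), -1), -2)) = Mul(-6, Mul(Mul(20, -1), -2)) = Mul(-6, Mul(-20, -2)) = Mul(-6, 40) = -240)
Function('m')(Q, M) = -9 (Function('m')(Q, M) = Add(2, -11) = -9)
Pow(Add(Function('m')(5, k), Function('n')(-5, 4)), Rational(1, 2)) = Pow(Add(-9, -5), Rational(1, 2)) = Pow(-14, Rational(1, 2)) = Mul(I, Pow(14, Rational(1, 2)))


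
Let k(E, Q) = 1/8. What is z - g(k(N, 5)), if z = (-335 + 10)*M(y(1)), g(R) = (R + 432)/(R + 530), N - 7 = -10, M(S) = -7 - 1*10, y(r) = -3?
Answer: 23428068/4241 ≈ 5524.2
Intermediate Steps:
M(S) = -17 (M(S) = -7 - 10 = -17)
N = -3 (N = 7 - 10 = -3)
k(E, Q) = 1/8
g(R) = (432 + R)/(530 + R)
z = 5525 (z = (-335 + 10)*(-17) = -325*(-17) = 5525)
z - g(k(N, 5)) = 5525 - (432 + 1/8)/(530 + 1/8) = 5525 - 3457/(4241/8*8) = 5525 - 8*3457/(4241*8) = 5525 - 1*3457/4241 = 5525 - 3457/4241 = 23428068/4241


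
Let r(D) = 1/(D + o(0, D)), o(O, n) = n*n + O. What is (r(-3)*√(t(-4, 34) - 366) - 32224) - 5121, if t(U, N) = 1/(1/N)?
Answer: -37345 + I*√83/3 ≈ -37345.0 + 3.0368*I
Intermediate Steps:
t(U, N) = N
o(O, n) = O + n² (o(O, n) = n² + O = O + n²)
r(D) = 1/(D + D²) (r(D) = 1/(D + (0 + D²)) = 1/(D + D²))
(r(-3)*√(t(-4, 34) - 366) - 32224) - 5121 = ((1/((-3)*(1 - 3)))*√(34 - 366) - 32224) - 5121 = ((-⅓/(-2))*√(-332) - 32224) - 5121 = ((-⅓*(-½))*(2*I*√83) - 32224) - 5121 = ((2*I*√83)/6 - 32224) - 5121 = (I*√83/3 - 32224) - 5121 = (-32224 + I*√83/3) - 5121 = -37345 + I*√83/3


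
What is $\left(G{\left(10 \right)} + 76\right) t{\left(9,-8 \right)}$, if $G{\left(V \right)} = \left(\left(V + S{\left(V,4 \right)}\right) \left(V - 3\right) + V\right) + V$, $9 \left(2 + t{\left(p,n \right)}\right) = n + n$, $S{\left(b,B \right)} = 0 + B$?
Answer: $- \frac{6596}{9} \approx -732.89$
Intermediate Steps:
$S{\left(b,B \right)} = B$
$t{\left(p,n \right)} = -2 + \frac{2 n}{9}$ ($t{\left(p,n \right)} = -2 + \frac{n + n}{9} = -2 + \frac{2 n}{9}$)
$G{\left(V \right)} = 2 V + \left(-3 + V\right) \left(4 + V\right)$ ($G{\left(V \right)} = \left(\left(V + 4\right) \left(V - 3\right) + V\right) + V = \left(\left(4 + V\right) \left(-3 + V\right) + V\right) + V = \left(\left(-3 + V\right) \left(4 + V\right) + V\right) + V = \left(V + \left(-3 + V\right) \left(4 + V\right)\right) + V = 2 V + \left(-3 + V\right) \left(4 + V\right)$)
$\left(G{\left(10 \right)} + 76\right) t{\left(9,-8 \right)} = \left(\left(-12 + 10^{2} + 3 \cdot 10\right) + 76\right) \left(-2 + \frac{2}{9} \left(-8\right)\right) = \left(\left(-12 + 100 + 30\right) + 76\right) \left(-2 - \frac{16}{9}\right) = \left(118 + 76\right) \left(- \frac{34}{9}\right) = 194 \left(- \frac{34}{9}\right) = - \frac{6596}{9}$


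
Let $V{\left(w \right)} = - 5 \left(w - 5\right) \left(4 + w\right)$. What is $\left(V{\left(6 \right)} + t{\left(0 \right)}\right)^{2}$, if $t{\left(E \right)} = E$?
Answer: $2500$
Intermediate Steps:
$V{\left(w \right)} = - 5 \left(-5 + w\right) \left(4 + w\right)$
$\left(V{\left(6 \right)} + t{\left(0 \right)}\right)^{2} = \left(\left(100 - 5 \cdot 6^{2} + 5 \cdot 6\right) + 0\right)^{2} = \left(\left(100 - 180 + 30\right) + 0\right)^{2} = \left(-50 + 0\right)^{2} = \left(-50\right)^{2} = 2500$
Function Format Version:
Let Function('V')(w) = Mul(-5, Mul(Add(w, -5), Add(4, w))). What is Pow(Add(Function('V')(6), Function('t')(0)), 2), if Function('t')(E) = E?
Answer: 2500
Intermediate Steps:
Function('V')(w) = Mul(-5, Add(-5, w), Add(4, w)) (Function('V')(w) = Mul(-5, Mul(Add(-5, w), Add(4, w))) = Mul(-5, Add(-5, w), Add(4, w)))
Pow(Add(Function('V')(6), Function('t')(0)), 2) = Pow(Add(Add(100, Mul(-5, Pow(6, 2)), Mul(5, 6)), 0), 2) = Pow(Add(Add(100, Mul(-5, 36), 30), 0), 2) = Pow(Add(Add(100, -180, 30), 0), 2) = Pow(Add(-50, 0), 2) = Pow(-50, 2) = 2500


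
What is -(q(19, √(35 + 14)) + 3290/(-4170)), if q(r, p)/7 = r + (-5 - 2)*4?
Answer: 26600/417 ≈ 63.789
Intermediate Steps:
q(r, p) = -196 + 7*r (q(r, p) = 7*(r + (-5 - 2)*4) = 7*(r - 7*4) = 7*(r - 28) = 7*(-28 + r) = -196 + 7*r)
-(q(19, √(35 + 14)) + 3290/(-4170)) = -((-196 + 7*19) + 3290/(-4170)) = -((-196 + 133) + 3290*(-1/4170)) = -(-63 - 329/417) = -1*(-26600/417) = 26600/417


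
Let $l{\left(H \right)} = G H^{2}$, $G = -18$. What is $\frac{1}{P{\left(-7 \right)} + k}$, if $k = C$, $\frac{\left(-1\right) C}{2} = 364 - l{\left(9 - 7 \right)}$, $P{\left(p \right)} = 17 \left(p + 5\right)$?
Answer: $- \frac{1}{906} \approx -0.0011038$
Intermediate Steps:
$P{\left(p \right)} = 85 + 17 p$ ($P{\left(p \right)} = 17 \left(5 + p\right) = 85 + 17 p$)
$l{\left(H \right)} = - 18 H^{2}$
$C = -872$ ($C = - 2 \left(364 - - 18 \left(9 - 7\right)^{2}\right) = - 2 \left(364 - - 18 \cdot 2^{2}\right) = - 2 \left(364 - \left(-18\right) 4\right) = - 2 \left(364 - -72\right) = - 2 \left(364 + 72\right) = \left(-2\right) 436 = -872$)
$k = -872$
$\frac{1}{P{\left(-7 \right)} + k} = \frac{1}{\left(85 + 17 \left(-7\right)\right) - 872} = \frac{1}{\left(85 - 119\right) - 872} = \frac{1}{-34 - 872} = \frac{1}{-906} = - \frac{1}{906}$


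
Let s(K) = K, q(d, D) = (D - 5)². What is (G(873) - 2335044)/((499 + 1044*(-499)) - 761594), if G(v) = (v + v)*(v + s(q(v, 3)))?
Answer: 803802/1282051 ≈ 0.62697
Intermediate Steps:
q(d, D) = (-5 + D)²
G(v) = 2*v*(4 + v) (G(v) = (v + v)*(v + (-5 + 3)²) = (2*v)*(v + (-2)²) = (2*v)*(v + 4) = (2*v)*(4 + v) = 2*v*(4 + v))
(G(873) - 2335044)/((499 + 1044*(-499)) - 761594) = (2*873*(4 + 873) - 2335044)/((499 + 1044*(-499)) - 761594) = (2*873*877 - 2335044)/((499 - 520956) - 761594) = (1531242 - 2335044)/(-520457 - 761594) = -803802/(-1282051) = -803802*(-1/1282051) = 803802/1282051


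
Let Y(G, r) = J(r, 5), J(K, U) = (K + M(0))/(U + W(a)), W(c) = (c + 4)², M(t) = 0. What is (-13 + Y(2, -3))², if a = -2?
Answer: 1600/9 ≈ 177.78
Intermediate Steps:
W(c) = (4 + c)²
J(K, U) = K/(4 + U) (J(K, U) = (K + 0)/(U + (4 - 2)²) = K/(U + 2²) = K/(U + 4) = K/(4 + U))
Y(G, r) = r/9 (Y(G, r) = r/(4 + 5) = r/9)
(-13 + Y(2, -3))² = (-13 + (⅑)*(-3))² = (-13 - ⅓)² = (-40/3)² = 1600/9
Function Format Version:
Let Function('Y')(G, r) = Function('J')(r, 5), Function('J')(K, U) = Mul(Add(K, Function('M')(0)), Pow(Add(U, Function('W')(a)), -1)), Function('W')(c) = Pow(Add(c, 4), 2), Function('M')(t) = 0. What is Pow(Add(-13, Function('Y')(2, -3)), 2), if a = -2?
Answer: Rational(1600, 9) ≈ 177.78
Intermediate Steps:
Function('W')(c) = Pow(Add(4, c), 2)
Function('J')(K, U) = Mul(K, Pow(Add(4, U), -1)) (Function('J')(K, U) = Mul(Add(K, 0), Pow(Add(U, Pow(Add(4, -2), 2)), -1)) = Mul(K, Pow(Add(U, Pow(2, 2)), -1)) = Mul(K, Pow(Add(U, 4), -1)) = Mul(K, Pow(Add(4, U), -1)))
Function('Y')(G, r) = Mul(Rational(1, 9), r) (Function('Y')(G, r) = Mul(r, Pow(Add(4, 5), -1)) = Mul(r, Pow(9, -1)) = Mul(r, Rational(1, 9)) = Mul(Rational(1, 9), r))
Pow(Add(-13, Function('Y')(2, -3)), 2) = Pow(Add(-13, Mul(Rational(1, 9), -3)), 2) = Pow(Add(-13, Rational(-1, 3)), 2) = Pow(Rational(-40, 3), 2) = Rational(1600, 9)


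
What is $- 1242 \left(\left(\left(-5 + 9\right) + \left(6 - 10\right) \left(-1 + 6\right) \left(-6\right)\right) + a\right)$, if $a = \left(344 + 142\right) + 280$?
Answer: $-1105380$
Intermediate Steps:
$a = 766$ ($a = 486 + 280 = 766$)
$- 1242 \left(\left(\left(-5 + 9\right) + \left(6 - 10\right) \left(-1 + 6\right) \left(-6\right)\right) + a\right) = - 1242 \left(\left(\left(-5 + 9\right) + \left(6 - 10\right) \left(-1 + 6\right) \left(-6\right)\right) + 766\right) = - 1242 \left(\left(4 + \left(-4\right) 5 \left(-6\right)\right) + 766\right) = - 1242 \left(\left(4 - -120\right) + 766\right) = - 1242 \left(\left(4 + 120\right) + 766\right) = - 1242 \left(124 + 766\right) = \left(-1242\right) 890 = -1105380$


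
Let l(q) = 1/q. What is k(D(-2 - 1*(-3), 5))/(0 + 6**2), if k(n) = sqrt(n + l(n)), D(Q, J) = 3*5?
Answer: sqrt(3390)/540 ≈ 0.10782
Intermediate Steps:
l(q) = 1/q
D(Q, J) = 15
k(n) = sqrt(n + 1/n)
k(D(-2 - 1*(-3), 5))/(0 + 6**2) = sqrt(15 + 1/15)/(0 + 6**2) = sqrt(15 + 1/15)/(0 + 36) = sqrt(226/15)/36 = (sqrt(3390)/15)*(1/36) = sqrt(3390)/540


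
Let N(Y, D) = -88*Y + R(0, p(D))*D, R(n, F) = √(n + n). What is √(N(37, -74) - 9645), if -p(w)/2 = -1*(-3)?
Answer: I*√12901 ≈ 113.58*I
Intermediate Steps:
p(w) = -6 (p(w) = -(-2)*(-3) = -2*3 = -6)
R(n, F) = √2*√n (R(n, F) = √(2*n) = √2*√n)
N(Y, D) = -88*Y (N(Y, D) = -88*Y + (√2*√0)*D = -88*Y + (√2*0)*D = -88*Y + 0*D = -88*Y + 0 = -88*Y)
√(N(37, -74) - 9645) = √(-88*37 - 9645) = √(-3256 - 9645) = √(-12901) = I*√12901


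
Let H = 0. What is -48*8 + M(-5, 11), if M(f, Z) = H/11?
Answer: -384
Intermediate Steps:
M(f, Z) = 0 (M(f, Z) = 0/11 = 0*(1/11) = 0)
-48*8 + M(-5, 11) = -48*8 + 0 = -384 + 0 = -384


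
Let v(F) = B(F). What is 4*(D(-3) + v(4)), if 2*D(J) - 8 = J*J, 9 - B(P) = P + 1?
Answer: 50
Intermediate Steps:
B(P) = 8 - P (B(P) = 9 - (P + 1) = 9 - (1 + P) = 9 + (-1 - P) = 8 - P)
D(J) = 4 + J²/2 (D(J) = 4 + (J*J)/2 = 4 + J²/2)
v(F) = 8 - F
4*(D(-3) + v(4)) = 4*((4 + (½)*(-3)²) + (8 - 1*4)) = 4*((4 + (½)*9) + (8 - 4)) = 4*((4 + 9/2) + 4) = 4*(17/2 + 4) = 4*(25/2) = 50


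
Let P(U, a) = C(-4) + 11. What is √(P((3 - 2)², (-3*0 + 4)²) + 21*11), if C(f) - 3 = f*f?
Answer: 3*√29 ≈ 16.155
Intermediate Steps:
C(f) = 3 + f² (C(f) = 3 + f*f = 3 + f²)
P(U, a) = 30 (P(U, a) = (3 + (-4)²) + 11 = (3 + 16) + 11 = 19 + 11 = 30)
√(P((3 - 2)², (-3*0 + 4)²) + 21*11) = √(30 + 21*11) = √(30 + 231) = √261 = 3*√29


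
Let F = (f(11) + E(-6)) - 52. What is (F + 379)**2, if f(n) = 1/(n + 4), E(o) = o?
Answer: 23193856/225 ≈ 1.0308e+5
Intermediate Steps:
f(n) = 1/(4 + n)
F = -869/15 (F = (1/(4 + 11) - 6) - 52 = (1/15 - 6) - 52 = -89/15 - 52 = -869/15 ≈ -57.933)
(F + 379)**2 = (-869/15 + 379)**2 = (4816/15)**2 = 23193856/225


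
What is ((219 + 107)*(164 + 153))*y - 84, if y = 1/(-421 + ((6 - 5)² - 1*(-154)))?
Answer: -62843/133 ≈ -472.50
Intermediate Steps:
y = -1/266 (y = 1/(-421 + (1² + 154)) = 1/(-421 + (1 + 154)) = 1/(-421 + 155) = 1/(-266) = -1/266 ≈ -0.0037594)
((219 + 107)*(164 + 153))*y - 84 = ((219 + 107)*(164 + 153))*(-1/266) - 84 = (326*317)*(-1/266) - 84 = 103342*(-1/266) - 84 = -51671/133 - 84 = -62843/133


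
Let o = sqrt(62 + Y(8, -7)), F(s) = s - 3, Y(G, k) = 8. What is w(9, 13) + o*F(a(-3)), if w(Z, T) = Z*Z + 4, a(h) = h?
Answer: 85 - 6*sqrt(70) ≈ 34.800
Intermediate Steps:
w(Z, T) = 4 + Z**2 (w(Z, T) = Z**2 + 4 = 4 + Z**2)
F(s) = -3 + s
o = sqrt(70) (o = sqrt(62 + 8) = sqrt(70) ≈ 8.3666)
w(9, 13) + o*F(a(-3)) = (4 + 9**2) + sqrt(70)*(-3 - 3) = (4 + 81) + sqrt(70)*(-6) = 85 - 6*sqrt(70)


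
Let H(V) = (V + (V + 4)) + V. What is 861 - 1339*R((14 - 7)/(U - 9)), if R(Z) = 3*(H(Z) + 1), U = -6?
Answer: -68001/5 ≈ -13600.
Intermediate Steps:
H(V) = 4 + 3*V (H(V) = (V + (4 + V)) + V = (4 + 2*V) + V = 4 + 3*V)
R(Z) = 15 + 9*Z (R(Z) = 3*((4 + 3*Z) + 1) = 3*(5 + 3*Z) = 15 + 9*Z)
861 - 1339*R((14 - 7)/(U - 9)) = 861 - 1339*(15 + 9*((14 - 7)/(-6 - 9))) = 861 - 1339*(15 + 9*(7/(-15))) = 861 - 1339*(15 + 9*(7*(-1/15))) = 861 - 1339*(15 + 9*(-7/15)) = 861 - 1339*(15 - 21/5) = 861 - 1339*54/5 = 861 - 72306/5 = -68001/5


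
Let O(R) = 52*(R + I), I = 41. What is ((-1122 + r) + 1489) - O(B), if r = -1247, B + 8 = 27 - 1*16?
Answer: -3168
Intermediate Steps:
B = 3 (B = -8 + (27 - 1*16) = -8 + (27 - 16) = -8 + 11 = 3)
O(R) = 2132 + 52*R (O(R) = 52*(R + 41) = 52*(41 + R) = 2132 + 52*R)
((-1122 + r) + 1489) - O(B) = ((-1122 - 1247) + 1489) - (2132 + 52*3) = (-2369 + 1489) - (2132 + 156) = -880 - 1*2288 = -880 - 2288 = -3168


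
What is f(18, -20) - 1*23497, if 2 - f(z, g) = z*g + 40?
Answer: -23175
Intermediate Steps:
f(z, g) = -38 - g*z (f(z, g) = 2 - (z*g + 40) = 2 - (g*z + 40) = 2 - (40 + g*z) = 2 + (-40 - g*z) = -38 - g*z)
f(18, -20) - 1*23497 = (-38 - 1*(-20)*18) - 1*23497 = (-38 + 360) - 23497 = 322 - 23497 = -23175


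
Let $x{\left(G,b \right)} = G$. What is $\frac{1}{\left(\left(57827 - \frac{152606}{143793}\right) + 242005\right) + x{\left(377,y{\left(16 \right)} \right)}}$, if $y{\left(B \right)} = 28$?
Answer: $\frac{143793}{43167800131} \approx 3.331 \cdot 10^{-6}$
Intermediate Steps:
$\frac{1}{\left(\left(57827 - \frac{152606}{143793}\right) + 242005\right) + x{\left(377,y{\left(16 \right)} \right)}} = \frac{1}{\left(\left(57827 - \frac{152606}{143793}\right) + 242005\right) + 377} = \frac{1}{\left(\frac{8314965205}{143793} + 242005\right) + 377} = \frac{1}{\frac{43113590170}{143793} + 377} = \frac{1}{\frac{43167800131}{143793}} = \frac{143793}{43167800131}$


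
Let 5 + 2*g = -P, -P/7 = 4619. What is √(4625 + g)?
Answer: √20789 ≈ 144.18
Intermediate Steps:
P = -32333 (P = -7*4619 = -32333)
g = 16164 (g = -5/2 + (-1*(-32333))/2 = -5/2 + (½)*32333 = -5/2 + 32333/2 = 16164)
√(4625 + g) = √(4625 + 16164) = √20789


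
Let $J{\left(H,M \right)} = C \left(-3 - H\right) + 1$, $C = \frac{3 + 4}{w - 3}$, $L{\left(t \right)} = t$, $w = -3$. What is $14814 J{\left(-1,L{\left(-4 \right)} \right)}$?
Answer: $49380$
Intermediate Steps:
$C = - \frac{7}{6}$ ($C = \frac{3 + 4}{-3 - 3} = \frac{7}{-6} = 7 \left(- \frac{1}{6}\right) = - \frac{7}{6} \approx -1.1667$)
$J{\left(H,M \right)} = \frac{9}{2} + \frac{7 H}{6}$ ($J{\left(H,M \right)} = - \frac{7 \left(-3 - H\right)}{6} + 1 = \left(\frac{7}{2} + \frac{7 H}{6}\right) + 1 = \frac{9}{2} + \frac{7 H}{6}$)
$14814 J{\left(-1,L{\left(-4 \right)} \right)} = 14814 \left(\frac{9}{2} + \frac{7}{6} \left(-1\right)\right) = 14814 \left(\frac{9}{2} - \frac{7}{6}\right) = 14814 \cdot \frac{10}{3} = 49380$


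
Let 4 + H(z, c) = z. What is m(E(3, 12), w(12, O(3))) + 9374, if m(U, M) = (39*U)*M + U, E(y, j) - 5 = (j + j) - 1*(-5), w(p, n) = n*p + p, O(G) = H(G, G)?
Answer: 9408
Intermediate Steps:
H(z, c) = -4 + z
O(G) = -4 + G
w(p, n) = p + n*p
E(y, j) = 10 + 2*j (E(y, j) = 5 + ((j + j) - 1*(-5)) = 5 + (2*j + 5) = 5 + (5 + 2*j) = 10 + 2*j)
m(U, M) = U + 39*M*U (m(U, M) = 39*M*U + U = U + 39*M*U)
m(E(3, 12), w(12, O(3))) + 9374 = (10 + 2*12)*(1 + 39*(12*(1 + (-4 + 3)))) + 9374 = (10 + 24)*(1 + 39*(12*(1 - 1))) + 9374 = 34*(1 + 39*(12*0)) + 9374 = 34*(1 + 39*0) + 9374 = 34*(1 + 0) + 9374 = 34*1 + 9374 = 34 + 9374 = 9408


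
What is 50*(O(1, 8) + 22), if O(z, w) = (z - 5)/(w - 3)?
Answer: 1060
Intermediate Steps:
O(z, w) = (-5 + z)/(-3 + w)
50*(O(1, 8) + 22) = 50*((-5 + 1)/(-3 + 8) + 22) = 50*(-4/5 + 22) = 50*(106/5) = 1060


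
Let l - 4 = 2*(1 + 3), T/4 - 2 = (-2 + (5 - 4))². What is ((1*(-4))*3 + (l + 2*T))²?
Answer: 576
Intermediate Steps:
T = 12 (T = 8 + 4*(-2 + (5 - 4))² = 8 + 4*(-2 + 1)² = 8 + 4*(-1)² = 8 + 4*1 = 8 + 4 = 12)
l = 12 (l = 4 + 2*(1 + 3) = 4 + 2*4 = 4 + 8 = 12)
((1*(-4))*3 + (l + 2*T))² = ((1*(-4))*3 + (12 + 2*12))² = (-4*3 + (12 + 24))² = (-12 + 36)² = 24² = 576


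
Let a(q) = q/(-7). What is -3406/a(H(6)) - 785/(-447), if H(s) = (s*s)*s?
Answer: 1804489/16092 ≈ 112.14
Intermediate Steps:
H(s) = s³ (H(s) = s²*s = s³)
a(q) = -q/7 (a(q) = q*(-⅐) = -q/7)
-3406/a(H(6)) - 785/(-447) = -3406/((-⅐*6³)) - 785/(-447) = -3406/((-⅐*216)) - 785*(-1/447) = -3406/(-216/7) + 785/447 = -3406*(-7/216) + 785/447 = 11921/108 + 785/447 = 1804489/16092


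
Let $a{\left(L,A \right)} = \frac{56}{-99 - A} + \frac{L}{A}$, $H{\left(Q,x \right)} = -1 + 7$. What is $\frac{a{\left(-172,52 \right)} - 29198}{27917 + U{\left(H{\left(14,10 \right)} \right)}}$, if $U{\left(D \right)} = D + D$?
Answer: $- \frac{57322895}{54824627} \approx -1.0456$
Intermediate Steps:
$H{\left(Q,x \right)} = 6$
$U{\left(D \right)} = 2 D$
$\frac{a{\left(-172,52 \right)} - 29198}{27917 + U{\left(H{\left(14,10 \right)} \right)}} = \frac{\frac{\left(-56\right) 52 + 99 \left(-172\right) + 52 \left(-172\right)}{52 \left(99 + 52\right)} - 29198}{27917 + 2 \cdot 6} = \frac{\frac{-2912 - 17028 - 8944}{52 \cdot 151} - 29198}{27917 + 12} = \frac{\frac{1}{52} \cdot \frac{1}{151} \left(-28884\right) - 29198}{27929} = \left(- \frac{7221}{1963} - 29198\right) \frac{1}{27929} = \left(- \frac{57322895}{1963}\right) \frac{1}{27929} = - \frac{57322895}{54824627}$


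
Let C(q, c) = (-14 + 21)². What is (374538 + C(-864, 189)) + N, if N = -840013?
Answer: -465426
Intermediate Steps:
C(q, c) = 49 (C(q, c) = 7² = 49)
(374538 + C(-864, 189)) + N = (374538 + 49) - 840013 = 374587 - 840013 = -465426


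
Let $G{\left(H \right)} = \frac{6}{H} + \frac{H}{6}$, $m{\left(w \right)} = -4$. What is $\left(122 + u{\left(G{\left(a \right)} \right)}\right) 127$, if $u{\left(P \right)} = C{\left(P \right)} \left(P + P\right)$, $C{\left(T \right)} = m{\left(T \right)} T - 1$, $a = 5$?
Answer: $\frac{2424811}{225} \approx 10777.0$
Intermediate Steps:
$G{\left(H \right)} = \frac{6}{H} + \frac{H}{6}$ ($G{\left(H \right)} = \frac{6}{H} + H \frac{1}{6} = \frac{6}{H} + \frac{H}{6}$)
$C{\left(T \right)} = -1 - 4 T$ ($C{\left(T \right)} = - 4 T - 1 = -1 - 4 T$)
$u{\left(P \right)} = 2 P \left(-1 - 4 P\right)$ ($u{\left(P \right)} = \left(-1 - 4 P\right) \left(P + P\right) = \left(-1 - 4 P\right) 2 P = 2 P \left(-1 - 4 P\right)$)
$\left(122 + u{\left(G{\left(a \right)} \right)}\right) 127 = \left(122 + 2 \left(\frac{6}{5} + \frac{1}{6} \cdot 5\right) \left(-1 - 4 \left(\frac{6}{5} + \frac{1}{6} \cdot 5\right)\right)\right) 127 = \left(122 + 2 \left(6 \cdot \frac{1}{5} + \frac{5}{6}\right) \left(-1 - 4 \left(6 \cdot \frac{1}{5} + \frac{5}{6}\right)\right)\right) 127 = \left(122 + 2 \left(\frac{6}{5} + \frac{5}{6}\right) \left(-1 - 4 \left(\frac{6}{5} + \frac{5}{6}\right)\right)\right) 127 = \left(122 + 2 \cdot \frac{61}{30} \left(-1 - \frac{122}{15}\right)\right) 127 = \left(122 + 2 \cdot \frac{61}{30} \left(- \frac{137}{15}\right)\right) 127 = \left(122 - \frac{8357}{225}\right) 127 = \frac{19093}{225} \cdot 127 = \frac{2424811}{225}$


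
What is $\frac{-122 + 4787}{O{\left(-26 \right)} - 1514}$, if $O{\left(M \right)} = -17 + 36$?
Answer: $- \frac{933}{299} \approx -3.1204$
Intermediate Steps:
$O{\left(M \right)} = 19$
$\frac{-122 + 4787}{O{\left(-26 \right)} - 1514} = \frac{-122 + 4787}{19 - 1514} = \frac{4665}{-1495} = 4665 \left(- \frac{1}{1495}\right) = - \frac{933}{299}$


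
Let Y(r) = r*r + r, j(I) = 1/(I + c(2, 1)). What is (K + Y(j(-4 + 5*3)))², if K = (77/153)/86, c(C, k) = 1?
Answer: 11377129/1231167744 ≈ 0.0092409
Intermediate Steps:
j(I) = 1/(1 + I) (j(I) = 1/(I + 1) = 1/(1 + I))
Y(r) = r + r² (Y(r) = r² + r = r + r²)
K = 77/13158 (K = (77*(1/153))*(1/86) = (77/153)*(1/86) = 77/13158 ≈ 0.0058520)
(K + Y(j(-4 + 5*3)))² = (77/13158 + (1 + 1/(1 + (-4 + 5*3)))/(1 + (-4 + 5*3)))² = (77/13158 + (1 + 1/(1 + (-4 + 15)))/(1 + (-4 + 15)))² = (77/13158 + (1 + 1/(1 + 11))/(1 + 11))² = (77/13158 + (1 + 1/12)/12)² = (77/13158 + (1/12)*(13/12))² = (77/13158 + 13/144)² = (3373/35088)² = 11377129/1231167744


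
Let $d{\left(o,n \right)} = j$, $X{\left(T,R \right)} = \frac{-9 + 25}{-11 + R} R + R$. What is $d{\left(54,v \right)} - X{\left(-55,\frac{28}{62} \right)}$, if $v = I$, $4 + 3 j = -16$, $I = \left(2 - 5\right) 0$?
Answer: $- \frac{21738}{3379} \approx -6.4333$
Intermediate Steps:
$I = 0$ ($I = \left(-3\right) 0 = 0$)
$j = - \frac{20}{3}$ ($j = - \frac{4}{3} + \frac{1}{3} \left(-16\right) = - \frac{4}{3} - \frac{16}{3} = - \frac{20}{3} \approx -6.6667$)
$v = 0$
$X{\left(T,R \right)} = R + \frac{16 R}{-11 + R}$ ($X{\left(T,R \right)} = \frac{16}{-11 + R} R + R = \frac{16 R}{-11 + R} + R = R + \frac{16 R}{-11 + R}$)
$d{\left(o,n \right)} = - \frac{20}{3}$
$d{\left(54,v \right)} - X{\left(-55,\frac{28}{62} \right)} = - \frac{20}{3} - \frac{\frac{28}{62} \left(5 + \frac{28}{62}\right)}{-11 + \frac{28}{62}} = - \frac{20}{3} - \frac{28 \cdot \frac{1}{62} \left(5 + 28 \cdot \frac{1}{62}\right)}{-11 + 28 \cdot \frac{1}{62}} = - \frac{20}{3} - \frac{14 \left(5 + \frac{14}{31}\right)}{31 \left(-11 + \frac{14}{31}\right)} = - \frac{20}{3} - \frac{14}{31} \frac{1}{- \frac{327}{31}} \cdot \frac{169}{31} = - \frac{20}{3} - \frac{14}{31} \left(- \frac{31}{327}\right) \frac{169}{31} = - \frac{20}{3} - - \frac{2366}{10137} = - \frac{20}{3} + \frac{2366}{10137} = - \frac{21738}{3379}$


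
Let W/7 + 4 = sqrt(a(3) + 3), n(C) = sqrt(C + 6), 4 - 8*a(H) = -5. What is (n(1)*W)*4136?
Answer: 7238*sqrt(7)*(-16 + sqrt(66)) ≈ -1.5082e+5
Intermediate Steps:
a(H) = 9/8 (a(H) = 1/2 - 1/8*(-5) = 1/2 + 5/8 = 9/8)
n(C) = sqrt(6 + C)
W = -28 + 7*sqrt(66)/4 (W = -28 + 7*sqrt(9/8 + 3) = -28 + 7*sqrt(33/8) = -28 + 7*(sqrt(66)/4) = -28 + 7*sqrt(66)/4 ≈ -13.783)
(n(1)*W)*4136 = (sqrt(6 + 1)*(-28 + 7*sqrt(66)/4))*4136 = (sqrt(7)*(-28 + 7*sqrt(66)/4))*4136 = 4136*sqrt(7)*(-28 + 7*sqrt(66)/4)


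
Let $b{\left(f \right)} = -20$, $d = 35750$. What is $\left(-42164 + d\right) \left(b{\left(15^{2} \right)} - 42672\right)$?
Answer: $273826488$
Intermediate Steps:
$\left(-42164 + d\right) \left(b{\left(15^{2} \right)} - 42672\right) = \left(-42164 + 35750\right) \left(-20 - 42672\right) = \left(-6414\right) \left(-42692\right) = 273826488$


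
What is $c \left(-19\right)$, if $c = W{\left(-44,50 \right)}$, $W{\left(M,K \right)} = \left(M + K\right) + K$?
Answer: $-1064$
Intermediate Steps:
$W{\left(M,K \right)} = M + 2 K$ ($W{\left(M,K \right)} = \left(K + M\right) + K = M + 2 K$)
$c = 56$ ($c = -44 + 2 \cdot 50 = -44 + 100 = 56$)
$c \left(-19\right) = 56 \left(-19\right) = -1064$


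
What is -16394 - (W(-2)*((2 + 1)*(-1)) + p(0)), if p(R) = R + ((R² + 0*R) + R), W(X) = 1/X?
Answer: -32791/2 ≈ -16396.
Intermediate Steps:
p(R) = R² + 2*R (p(R) = R + ((R² + 0) + R) = R + (R² + R) = R + (R + R²) = R² + 2*R)
-16394 - (W(-2)*((2 + 1)*(-1)) + p(0)) = -16394 - (((2 + 1)*(-1))/(-2) + 0*(2 + 0)) = -16394 - (-3*(-1)/2 + 0*2) = -16394 - (-½*(-3) + 0) = -16394 - (3/2 + 0) = -16394 - 1*3/2 = -16394 - 3/2 = -32791/2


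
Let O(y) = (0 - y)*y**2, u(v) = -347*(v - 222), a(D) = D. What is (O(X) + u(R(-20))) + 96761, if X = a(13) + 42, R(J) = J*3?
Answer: 28240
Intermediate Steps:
R(J) = 3*J
u(v) = 77034 - 347*v (u(v) = -347*(-222 + v) = 77034 - 347*v)
X = 55 (X = 13 + 42 = 55)
O(y) = -y**3 (O(y) = (-y)*y**2 = -y**3)
(O(X) + u(R(-20))) + 96761 = (-1*55**3 + (77034 - 1041*(-20))) + 96761 = (-1*166375 + (77034 - 347*(-60))) + 96761 = (-166375 + (77034 + 20820)) + 96761 = (-166375 + 97854) + 96761 = -68521 + 96761 = 28240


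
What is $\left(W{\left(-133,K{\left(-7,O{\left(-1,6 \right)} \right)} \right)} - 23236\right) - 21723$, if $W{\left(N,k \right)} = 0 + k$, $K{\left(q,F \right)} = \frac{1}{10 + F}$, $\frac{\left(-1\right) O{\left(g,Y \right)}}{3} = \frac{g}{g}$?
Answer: $- \frac{314712}{7} \approx -44959.0$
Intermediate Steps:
$O{\left(g,Y \right)} = -3$ ($O{\left(g,Y \right)} = - 3 \frac{g}{g} = \left(-3\right) 1 = -3$)
$W{\left(N,k \right)} = k$
$\left(W{\left(-133,K{\left(-7,O{\left(-1,6 \right)} \right)} \right)} - 23236\right) - 21723 = \left(\frac{1}{10 - 3} - 23236\right) - 21723 = \left(\frac{1}{7} - 23236\right) - 21723 = - \frac{162651}{7} - 21723 = - \frac{314712}{7}$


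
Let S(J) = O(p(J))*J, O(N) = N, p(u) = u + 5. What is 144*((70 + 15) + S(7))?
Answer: 24336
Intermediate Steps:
p(u) = 5 + u
S(J) = J*(5 + J) (S(J) = (5 + J)*J = J*(5 + J))
144*((70 + 15) + S(7)) = 144*((70 + 15) + 7*(5 + 7)) = 144*(85 + 7*12) = 144*(85 + 84) = 144*169 = 24336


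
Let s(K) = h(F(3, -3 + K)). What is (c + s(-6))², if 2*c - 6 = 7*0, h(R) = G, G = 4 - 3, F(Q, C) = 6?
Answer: 16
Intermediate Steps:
G = 1
h(R) = 1
s(K) = 1
c = 3 (c = 3 + (7*0)/2 = 3 + (½)*0 = 3 + 0 = 3)
(c + s(-6))² = (3 + 1)² = 4² = 16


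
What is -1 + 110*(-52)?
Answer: -5721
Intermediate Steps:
-1 + 110*(-52) = -1 - 5720 = -5721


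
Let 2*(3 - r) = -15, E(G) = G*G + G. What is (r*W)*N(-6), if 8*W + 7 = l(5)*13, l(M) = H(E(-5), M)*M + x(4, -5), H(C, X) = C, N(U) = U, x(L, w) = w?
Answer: -19341/2 ≈ -9670.5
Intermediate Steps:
E(G) = G + G**2 (E(G) = G**2 + G = G + G**2)
l(M) = -5 + 20*M (l(M) = (-5*(1 - 5))*M - 5 = (-5*(-4))*M - 5 = 20*M - 5 = -5 + 20*M)
r = 21/2 (r = 3 - 1/2*(-15) = 3 + 15/2 = 21/2 ≈ 10.500)
W = 307/2 (W = -7/8 + ((-5 + 20*5)*13)/8 = -7/8 + ((-5 + 100)*13)/8 = -7/8 + (95*13)/8 = -7/8 + (1/8)*1235 = -7/8 + 1235/8 = 307/2 ≈ 153.50)
(r*W)*N(-6) = ((21/2)*(307/2))*(-6) = (6447/4)*(-6) = -19341/2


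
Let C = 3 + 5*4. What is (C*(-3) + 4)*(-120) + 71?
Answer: 7871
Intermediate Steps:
C = 23 (C = 3 + 20 = 23)
(C*(-3) + 4)*(-120) + 71 = (23*(-3) + 4)*(-120) + 71 = (-69 + 4)*(-120) + 71 = -65*(-120) + 71 = 7800 + 71 = 7871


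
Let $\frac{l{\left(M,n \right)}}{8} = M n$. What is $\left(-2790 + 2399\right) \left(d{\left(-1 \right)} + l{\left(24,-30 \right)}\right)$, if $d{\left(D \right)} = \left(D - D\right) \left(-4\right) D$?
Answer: $2252160$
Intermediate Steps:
$d{\left(D \right)} = 0$ ($d{\left(D \right)} = 0 \left(-4\right) D = 0 D = 0$)
$l{\left(M,n \right)} = 8 M n$
$\left(-2790 + 2399\right) \left(d{\left(-1 \right)} + l{\left(24,-30 \right)}\right) = \left(-2790 + 2399\right) \left(0 + 8 \cdot 24 \left(-30\right)\right) = - 391 \left(0 - 5760\right) = \left(-391\right) \left(-5760\right) = 2252160$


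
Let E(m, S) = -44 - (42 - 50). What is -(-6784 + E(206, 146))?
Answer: 6820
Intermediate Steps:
E(m, S) = -36 (E(m, S) = -44 - 1*(-8) = -44 + 8 = -36)
-(-6784 + E(206, 146)) = -(-6784 - 36) = -1*(-6820) = 6820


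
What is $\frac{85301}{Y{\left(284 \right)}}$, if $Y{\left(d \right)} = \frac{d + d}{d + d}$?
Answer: $85301$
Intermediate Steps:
$Y{\left(d \right)} = 1$ ($Y{\left(d \right)} = \frac{2 d}{2 d} = 2 d \frac{1}{2 d} = 1$)
$\frac{85301}{Y{\left(284 \right)}} = \frac{85301}{1} = 85301 \cdot 1 = 85301$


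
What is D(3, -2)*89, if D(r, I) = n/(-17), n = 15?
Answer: -1335/17 ≈ -78.529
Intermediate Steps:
D(r, I) = -15/17 (D(r, I) = 15/(-17) = 15*(-1/17) = -15/17)
D(3, -2)*89 = -15/17*89 = -1335/17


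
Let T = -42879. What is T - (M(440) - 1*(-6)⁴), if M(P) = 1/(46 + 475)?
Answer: -21664744/521 ≈ -41583.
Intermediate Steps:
M(P) = 1/521
T - (M(440) - 1*(-6)⁴) = -42879 - (1/521 - 1*(-6)⁴) = -42879 - (1/521 - 1*1296) = -42879 - (1/521 - 1296) = -42879 - 1*(-675215/521) = -42879 + 675215/521 = -21664744/521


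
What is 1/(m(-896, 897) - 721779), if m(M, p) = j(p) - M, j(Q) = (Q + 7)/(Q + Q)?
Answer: -897/646631599 ≈ -1.3872e-6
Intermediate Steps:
j(Q) = (7 + Q)/(2*Q) (j(Q) = (7 + Q)/((2*Q)) = (7 + Q)*(1/(2*Q)) = (7 + Q)/(2*Q))
m(M, p) = -M + (7 + p)/(2*p) (m(M, p) = (7 + p)/(2*p) - M = -M + (7 + p)/(2*p))
1/(m(-896, 897) - 721779) = 1/((½ - 1*(-896) + (7/2)/897) - 721779) = 1/((½ + 896 + (7/2)*(1/897)) - 721779) = 1/((½ + 896 + 7/1794) - 721779) = 1/(804164/897 - 721779) = 1/(-646631599/897) = -897/646631599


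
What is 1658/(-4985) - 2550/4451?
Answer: -20091508/22188235 ≈ -0.90550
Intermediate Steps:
1658/(-4985) - 2550/4451 = 1658*(-1/4985) - 2550*1/4451 = -1658/4985 - 2550/4451 = -20091508/22188235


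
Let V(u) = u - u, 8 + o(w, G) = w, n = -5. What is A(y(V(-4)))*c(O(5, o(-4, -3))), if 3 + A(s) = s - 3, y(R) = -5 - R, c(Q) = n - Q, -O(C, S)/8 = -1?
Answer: 143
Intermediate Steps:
o(w, G) = -8 + w
O(C, S) = 8 (O(C, S) = -8*(-1) = 8)
V(u) = 0
c(Q) = -5 - Q
A(s) = -6 + s (A(s) = -3 + (s - 3) = -3 + (-3 + s) = -6 + s)
A(y(V(-4)))*c(O(5, o(-4, -3))) = (-6 + (-5 - 1*0))*(-5 - 1*8) = (-6 + (-5 + 0))*(-5 - 8) = (-6 - 5)*(-13) = -11*(-13) = 143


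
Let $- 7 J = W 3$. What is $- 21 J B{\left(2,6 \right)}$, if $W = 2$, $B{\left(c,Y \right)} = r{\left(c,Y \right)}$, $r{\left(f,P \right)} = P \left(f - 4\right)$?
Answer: $-216$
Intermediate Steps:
$r{\left(f,P \right)} = P \left(-4 + f\right)$
$B{\left(c,Y \right)} = Y \left(-4 + c\right)$
$J = - \frac{6}{7}$ ($J = - \frac{2 \cdot 3}{7} = \left(- \frac{1}{7}\right) 6 = - \frac{6}{7} \approx -0.85714$)
$- 21 J B{\left(2,6 \right)} = \left(-21\right) \left(- \frac{6}{7}\right) 6 \left(-4 + 2\right) = 18 \cdot 6 \left(-2\right) = 18 \left(-12\right) = -216$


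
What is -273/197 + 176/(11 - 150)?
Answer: -72619/27383 ≈ -2.6520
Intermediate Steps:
-273/197 + 176/(11 - 150) = -273*1/197 + 176/(-139) = -273/197 + 176*(-1/139) = -273/197 - 176/139 = -72619/27383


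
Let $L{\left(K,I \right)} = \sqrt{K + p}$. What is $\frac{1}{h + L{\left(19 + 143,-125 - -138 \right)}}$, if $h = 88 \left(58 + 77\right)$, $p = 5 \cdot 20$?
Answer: $\frac{5940}{70567069} - \frac{\sqrt{262}}{141134138} \approx 8.4061 \cdot 10^{-5}$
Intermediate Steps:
$p = 100$
$L{\left(K,I \right)} = \sqrt{100 + K}$ ($L{\left(K,I \right)} = \sqrt{K + 100} = \sqrt{100 + K}$)
$h = 11880$ ($h = 88 \cdot 135 = 11880$)
$\frac{1}{h + L{\left(19 + 143,-125 - -138 \right)}} = \frac{1}{11880 + \sqrt{100 + \left(19 + 143\right)}} = \frac{1}{11880 + \sqrt{100 + 162}} = \frac{1}{11880 + \sqrt{262}}$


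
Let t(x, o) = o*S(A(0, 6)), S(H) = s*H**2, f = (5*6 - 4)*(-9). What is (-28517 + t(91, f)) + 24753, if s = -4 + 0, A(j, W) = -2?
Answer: -20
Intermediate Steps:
f = -234 (f = (30 - 4)*(-9) = 26*(-9) = -234)
s = -4
S(H) = -4*H**2
t(x, o) = -16*o (t(x, o) = o*(-4*(-2)**2) = o*(-4*4) = o*(-16) = -16*o)
(-28517 + t(91, f)) + 24753 = (-28517 - 16*(-234)) + 24753 = (-28517 + 3744) + 24753 = -24773 + 24753 = -20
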